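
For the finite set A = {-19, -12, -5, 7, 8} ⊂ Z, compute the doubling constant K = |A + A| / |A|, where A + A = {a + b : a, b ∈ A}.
K = |A + A| / |A| = 14/5

Enumerate A + A = {a + b : a, b ∈ A}. With |A| = 5, there are |A|^2 = 25 ordered sum pairs; collecting distinct values, A + A = {-38, -31, -24, -17, -12, -11, -10, -5, -4, 2, 3, 14, 15, 16}, so |A + A| = 14. Thus K = 14/5. For comparison, the minimum possible |A + A| over all 5-element sets is 2·5 − 1 = 9 (so min K = 9/5), attained only by arithmetic progressions.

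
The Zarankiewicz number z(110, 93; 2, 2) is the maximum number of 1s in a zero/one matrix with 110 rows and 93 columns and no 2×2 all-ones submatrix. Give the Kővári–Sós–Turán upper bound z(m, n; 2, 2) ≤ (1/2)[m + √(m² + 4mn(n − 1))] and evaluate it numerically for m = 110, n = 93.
z(110, 93; 2, 2) ≤ (1/2)[110 + √(110² + 4·110·93·92)] = (1/2)[110 + √3776740] = 1026.6918

Kővári–Sós–Turán: let r_1, ..., r_110 be the row sums and z = Σ r_i the total number of 1s. Each pair of columns can share at most one row with both entries 1 (else a 2×2 all-ones block appears), so Σ_i C(r_i, 2) ≤ C(93, 2) = 4278. By convexity Σ_i C(r_i, 2) ≥ 110·C(z/110, 2) = z(z − 110)/(2·110), giving z² − 110z − 110·93·92 ≤ 0 and hence z ≤ (1/2)[110 + √(12100 + 4·941160)] = (1/2)[110 + √3776740] ≈ (1/2)(110 + 1943.3836) = 1026.6918.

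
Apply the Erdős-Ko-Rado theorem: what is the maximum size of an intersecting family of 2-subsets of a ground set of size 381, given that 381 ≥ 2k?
max |F| = C(380, 1) = 380

The Erdős-Ko-Rado theorem states: for n ≥ 2k, an intersecting family of k-subsets of an n-element set has size at most C(n − 1, k − 1), with equality for 'star' families {A ⊆ [n] : |A| = k, i ∈ A} (fix an element i). For n = 381, k = 2: C(380, 1) = 380.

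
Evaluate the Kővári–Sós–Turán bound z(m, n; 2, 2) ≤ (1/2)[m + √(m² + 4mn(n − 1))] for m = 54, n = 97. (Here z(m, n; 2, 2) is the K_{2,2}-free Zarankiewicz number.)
z(54, 97; 2, 2) ≤ (1/2)[54 + √(54² + 4·54·97·96)] = (1/2)[54 + √2014308] = 736.6316

Kővári–Sós–Turán: let r_1, ..., r_54 be the row sums and z = Σ r_i the total number of 1s. Each pair of columns can share at most one row with both entries 1 (else a 2×2 all-ones block appears), so Σ_i C(r_i, 2) ≤ C(97, 2) = 4656. By convexity Σ_i C(r_i, 2) ≥ 54·C(z/54, 2) = z(z − 54)/(2·54), giving z² − 54z − 54·97·96 ≤ 0 and hence z ≤ (1/2)[54 + √(2916 + 4·502848)] = (1/2)[54 + √2014308] ≈ (1/2)(54 + 1419.2632) = 736.6316.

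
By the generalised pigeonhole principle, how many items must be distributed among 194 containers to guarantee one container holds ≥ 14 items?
n = (14 − 1)·194 + 1 = 2523

By the generalised pigeonhole principle, to guarantee some box contains ≥ r objects we need more than (r − 1) · k objects total. Threshold: n = (r − 1) · k + 1. With r = 14 and k = 194: n = 13 · 194 + 1 = 2522 + 1 = 2523. For n = 2522 = 13 · 194, we can put exactly 13 objects in every box, avoiding 14 in any single one — so 2523 is tight.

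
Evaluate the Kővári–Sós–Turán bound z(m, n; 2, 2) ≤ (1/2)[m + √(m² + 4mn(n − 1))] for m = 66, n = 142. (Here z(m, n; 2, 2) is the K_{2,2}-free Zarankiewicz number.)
z(66, 142; 2, 2) ≤ (1/2)[66 + √(66² + 4·66·142·141)] = (1/2)[66 + √5290164] = 1183.0178

Kővári–Sós–Turán: let r_1, ..., r_66 be the row sums and z = Σ r_i the total number of 1s. Each pair of columns can share at most one row with both entries 1 (else a 2×2 all-ones block appears), so Σ_i C(r_i, 2) ≤ C(142, 2) = 10011. By convexity Σ_i C(r_i, 2) ≥ 66·C(z/66, 2) = z(z − 66)/(2·66), giving z² − 66z − 66·142·141 ≤ 0 and hence z ≤ (1/2)[66 + √(4356 + 4·1321452)] = (1/2)[66 + √5290164] ≈ (1/2)(66 + 2300.0357) = 1183.0178.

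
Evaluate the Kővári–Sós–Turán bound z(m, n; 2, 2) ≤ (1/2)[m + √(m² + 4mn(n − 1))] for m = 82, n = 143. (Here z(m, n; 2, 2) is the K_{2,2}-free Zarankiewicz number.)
z(82, 143; 2, 2) ≤ (1/2)[82 + √(82² + 4·82·143·142)] = (1/2)[82 + √6667092] = 1332.0356

Kővári–Sós–Turán: let r_1, ..., r_82 be the row sums and z = Σ r_i the total number of 1s. Each pair of columns can share at most one row with both entries 1 (else a 2×2 all-ones block appears), so Σ_i C(r_i, 2) ≤ C(143, 2) = 10153. By convexity Σ_i C(r_i, 2) ≥ 82·C(z/82, 2) = z(z − 82)/(2·82), giving z² − 82z − 82·143·142 ≤ 0 and hence z ≤ (1/2)[82 + √(6724 + 4·1665092)] = (1/2)[82 + √6667092] ≈ (1/2)(82 + 2582.0713) = 1332.0356.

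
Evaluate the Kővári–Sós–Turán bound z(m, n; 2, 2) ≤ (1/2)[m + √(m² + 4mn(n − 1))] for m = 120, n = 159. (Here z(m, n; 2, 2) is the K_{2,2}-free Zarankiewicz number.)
z(120, 159; 2, 2) ≤ (1/2)[120 + √(120² + 4·120·159·158)] = (1/2)[120 + √12072960] = 1797.3083

Kővári–Sós–Turán: let r_1, ..., r_120 be the row sums and z = Σ r_i the total number of 1s. Each pair of columns can share at most one row with both entries 1 (else a 2×2 all-ones block appears), so Σ_i C(r_i, 2) ≤ C(159, 2) = 12561. By convexity Σ_i C(r_i, 2) ≥ 120·C(z/120, 2) = z(z − 120)/(2·120), giving z² − 120z − 120·159·158 ≤ 0 and hence z ≤ (1/2)[120 + √(14400 + 4·3014640)] = (1/2)[120 + √12072960] ≈ (1/2)(120 + 3474.6165) = 1797.3083.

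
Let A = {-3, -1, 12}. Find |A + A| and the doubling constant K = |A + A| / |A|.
K = |A + A| / |A| = 6/3 = 2

Enumerate A + A = {a + b : a, b ∈ A}. With |A| = 3, there are |A|^2 = 9 ordered sum pairs; collecting distinct values, A + A = {-6, -4, -2, 9, 11, 24}, so |A + A| = 6. Thus K = 6/3 = 2. For comparison, the minimum possible |A + A| over all 3-element sets is 2·3 − 1 = 5 (so min K = 5/3), attained only by arithmetic progressions.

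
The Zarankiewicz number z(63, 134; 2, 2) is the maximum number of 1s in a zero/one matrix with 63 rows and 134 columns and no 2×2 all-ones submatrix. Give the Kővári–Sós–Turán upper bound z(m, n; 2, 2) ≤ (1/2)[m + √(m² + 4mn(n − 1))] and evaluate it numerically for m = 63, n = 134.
z(63, 134; 2, 2) ≤ (1/2)[63 + √(63² + 4·63·134·133)] = (1/2)[63 + √4495113] = 1091.5841

Kővári–Sós–Turán: let r_1, ..., r_63 be the row sums and z = Σ r_i the total number of 1s. Each pair of columns can share at most one row with both entries 1 (else a 2×2 all-ones block appears), so Σ_i C(r_i, 2) ≤ C(134, 2) = 8911. By convexity Σ_i C(r_i, 2) ≥ 63·C(z/63, 2) = z(z − 63)/(2·63), giving z² − 63z − 63·134·133 ≤ 0 and hence z ≤ (1/2)[63 + √(3969 + 4·1122786)] = (1/2)[63 + √4495113] ≈ (1/2)(63 + 2120.1682) = 1091.5841.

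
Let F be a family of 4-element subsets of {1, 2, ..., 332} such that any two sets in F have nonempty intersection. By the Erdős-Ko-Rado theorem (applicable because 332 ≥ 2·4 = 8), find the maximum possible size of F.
max |F| = C(331, 3) = 5989445

The Erdős-Ko-Rado theorem states: for n ≥ 2k, an intersecting family of k-subsets of an n-element set has size at most C(n − 1, k − 1), with equality for 'star' families {A ⊆ [n] : |A| = k, i ∈ A} (fix an element i). For n = 332, k = 4: C(331, 3) = 5989445.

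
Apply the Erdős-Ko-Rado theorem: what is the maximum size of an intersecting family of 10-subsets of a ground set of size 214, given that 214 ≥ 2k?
max |F| = C(213, 9) = 2095343501455490

The Erdős-Ko-Rado theorem states: for n ≥ 2k, an intersecting family of k-subsets of an n-element set has size at most C(n − 1, k − 1), with equality for 'star' families {A ⊆ [n] : |A| = k, i ∈ A} (fix an element i). For n = 214, k = 10: C(213, 9) = 2095343501455490.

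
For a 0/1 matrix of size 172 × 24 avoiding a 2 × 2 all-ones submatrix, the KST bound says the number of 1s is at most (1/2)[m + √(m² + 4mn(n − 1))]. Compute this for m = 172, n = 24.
z(172, 24; 2, 2) ≤ (1/2)[172 + √(172² + 4·172·24·23)] = (1/2)[172 + √409360] = 405.9062

Kővári–Sós–Turán: let r_1, ..., r_172 be the row sums and z = Σ r_i the total number of 1s. Each pair of columns can share at most one row with both entries 1 (else a 2×2 all-ones block appears), so Σ_i C(r_i, 2) ≤ C(24, 2) = 276. By convexity Σ_i C(r_i, 2) ≥ 172·C(z/172, 2) = z(z − 172)/(2·172), giving z² − 172z − 172·24·23 ≤ 0 and hence z ≤ (1/2)[172 + √(29584 + 4·94944)] = (1/2)[172 + √409360] ≈ (1/2)(172 + 639.8125) = 405.9062.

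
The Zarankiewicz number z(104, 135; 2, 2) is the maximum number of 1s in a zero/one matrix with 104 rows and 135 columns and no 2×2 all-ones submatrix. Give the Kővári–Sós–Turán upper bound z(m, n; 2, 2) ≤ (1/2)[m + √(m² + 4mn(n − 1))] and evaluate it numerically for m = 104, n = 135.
z(104, 135; 2, 2) ≤ (1/2)[104 + √(104² + 4·104·135·134)] = (1/2)[104 + √7536256] = 1424.6121

Kővári–Sós–Turán: let r_1, ..., r_104 be the row sums and z = Σ r_i the total number of 1s. Each pair of columns can share at most one row with both entries 1 (else a 2×2 all-ones block appears), so Σ_i C(r_i, 2) ≤ C(135, 2) = 9045. By convexity Σ_i C(r_i, 2) ≥ 104·C(z/104, 2) = z(z − 104)/(2·104), giving z² − 104z − 104·135·134 ≤ 0 and hence z ≤ (1/2)[104 + √(10816 + 4·1881360)] = (1/2)[104 + √7536256] ≈ (1/2)(104 + 2745.2242) = 1424.6121.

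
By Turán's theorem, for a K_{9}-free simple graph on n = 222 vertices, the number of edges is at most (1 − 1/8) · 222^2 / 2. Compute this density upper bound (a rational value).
Turán density bound = (7/8) · 222^2/2 = 86247/4 ≈ 21561.75

Turán's theorem: ex(n, K_{r+1}) is achieved by the complete r-partite Turán graph T(n, r) with parts as balanced as possible, and is at most (1 − 1/r) · n^2/2. For r = 8, n = 222: the density bound is (7/8) · 49284/2 = 86247/4 ≈ 21561.75. The integer-valued extremum is e(T(222, 8)) = 21561, which is strictly less than the density bound 86247/4 since 8 ∤ 222 (the parts of T(222, 8) cannot all be equal).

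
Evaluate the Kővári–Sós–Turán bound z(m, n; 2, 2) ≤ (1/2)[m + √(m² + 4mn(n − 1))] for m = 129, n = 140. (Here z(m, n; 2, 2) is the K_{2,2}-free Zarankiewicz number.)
z(129, 140; 2, 2) ≤ (1/2)[129 + √(129² + 4·129·140·139)] = (1/2)[129 + √10058001] = 1650.2176

Kővári–Sós–Turán: let r_1, ..., r_129 be the row sums and z = Σ r_i the total number of 1s. Each pair of columns can share at most one row with both entries 1 (else a 2×2 all-ones block appears), so Σ_i C(r_i, 2) ≤ C(140, 2) = 9730. By convexity Σ_i C(r_i, 2) ≥ 129·C(z/129, 2) = z(z − 129)/(2·129), giving z² − 129z − 129·140·139 ≤ 0 and hence z ≤ (1/2)[129 + √(16641 + 4·2510340)] = (1/2)[129 + √10058001] ≈ (1/2)(129 + 3171.4352) = 1650.2176.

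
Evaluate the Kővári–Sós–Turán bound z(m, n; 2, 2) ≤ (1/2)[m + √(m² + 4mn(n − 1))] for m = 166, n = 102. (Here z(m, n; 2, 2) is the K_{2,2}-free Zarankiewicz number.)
z(166, 102; 2, 2) ≤ (1/2)[166 + √(166² + 4·166·102·101)] = (1/2)[166 + √6868084] = 1393.3515

Kővári–Sós–Turán: let r_1, ..., r_166 be the row sums and z = Σ r_i the total number of 1s. Each pair of columns can share at most one row with both entries 1 (else a 2×2 all-ones block appears), so Σ_i C(r_i, 2) ≤ C(102, 2) = 5151. By convexity Σ_i C(r_i, 2) ≥ 166·C(z/166, 2) = z(z − 166)/(2·166), giving z² − 166z − 166·102·101 ≤ 0 and hence z ≤ (1/2)[166 + √(27556 + 4·1710132)] = (1/2)[166 + √6868084] ≈ (1/2)(166 + 2620.703) = 1393.3515.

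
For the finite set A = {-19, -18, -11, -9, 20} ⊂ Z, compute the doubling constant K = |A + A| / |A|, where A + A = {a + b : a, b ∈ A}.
K = |A + A| / |A| = 15/5 = 3

Enumerate A + A = {a + b : a, b ∈ A}. With |A| = 5, there are |A|^2 = 25 ordered sum pairs; collecting distinct values, A + A = {-38, -37, -36, -30, -29, -28, -27, -22, -20, -18, 1, 2, 9, 11, 40}, so |A + A| = 15. Thus K = 15/5 = 3. For comparison, the minimum possible |A + A| over all 5-element sets is 2·5 − 1 = 9 (so min K = 9/5), attained only by arithmetic progressions.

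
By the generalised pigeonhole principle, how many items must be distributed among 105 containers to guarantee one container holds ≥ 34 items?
n = (34 − 1)·105 + 1 = 3466

By the generalised pigeonhole principle, to guarantee some box contains ≥ r objects we need more than (r − 1) · k objects total. Threshold: n = (r − 1) · k + 1. With r = 34 and k = 105: n = 33 · 105 + 1 = 3465 + 1 = 3466. For n = 3465 = 33 · 105, we can put exactly 33 objects in every box, avoiding 34 in any single one — so 3466 is tight.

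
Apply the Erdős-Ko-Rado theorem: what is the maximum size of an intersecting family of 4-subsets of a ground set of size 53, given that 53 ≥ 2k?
max |F| = C(52, 3) = 22100

The Erdős-Ko-Rado theorem states: for n ≥ 2k, an intersecting family of k-subsets of an n-element set has size at most C(n − 1, k − 1), with equality for 'star' families {A ⊆ [n] : |A| = k, i ∈ A} (fix an element i). For n = 53, k = 4: C(52, 3) = 22100.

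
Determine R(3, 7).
R(3, 7) = 23

Lower bound: an explicit 2-colouring of K_{22} (typically a Paley-type or other structured construction) avoids a red K_3 and a blue K_7, showing R(3, 7) > 22.
Upper bound: the simple Erdős–Szekeres recurrence only gives R(3, 7) ≤ 25; the tight bound R(3, 7) ≤ 23 requires a sharper case analysis (or computer search) of 2-colourings of K_{23}.
Hence R(3, 7) = 23.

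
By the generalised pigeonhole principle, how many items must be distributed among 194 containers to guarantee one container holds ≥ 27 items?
n = (27 − 1)·194 + 1 = 5045

By the generalised pigeonhole principle, to guarantee some box contains ≥ r objects we need more than (r − 1) · k objects total. Threshold: n = (r − 1) · k + 1. With r = 27 and k = 194: n = 26 · 194 + 1 = 5044 + 1 = 5045. For n = 5044 = 26 · 194, we can put exactly 26 objects in every box, avoiding 27 in any single one — so 5045 is tight.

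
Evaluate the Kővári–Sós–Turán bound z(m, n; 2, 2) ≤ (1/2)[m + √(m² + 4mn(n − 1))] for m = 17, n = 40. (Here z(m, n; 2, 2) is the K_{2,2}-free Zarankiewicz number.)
z(17, 40; 2, 2) ≤ (1/2)[17 + √(17² + 4·17·40·39)] = (1/2)[17 + √106369] = 171.5713

Kővári–Sós–Turán: let r_1, ..., r_17 be the row sums and z = Σ r_i the total number of 1s. Each pair of columns can share at most one row with both entries 1 (else a 2×2 all-ones block appears), so Σ_i C(r_i, 2) ≤ C(40, 2) = 780. By convexity Σ_i C(r_i, 2) ≥ 17·C(z/17, 2) = z(z − 17)/(2·17), giving z² − 17z − 17·40·39 ≤ 0 and hence z ≤ (1/2)[17 + √(289 + 4·26520)] = (1/2)[17 + √106369] ≈ (1/2)(17 + 326.1426) = 171.5713.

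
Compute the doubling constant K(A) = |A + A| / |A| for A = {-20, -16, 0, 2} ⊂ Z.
K = |A + A| / |A| = 10/4 = 5/2

Enumerate A + A = {a + b : a, b ∈ A}. With |A| = 4, there are |A|^2 = 16 ordered sum pairs; collecting distinct values, A + A = {-40, -36, -32, -20, -18, -16, -14, 0, 2, 4}, so |A + A| = 10. Thus K = 10/4 = 5/2. For comparison, the minimum possible |A + A| over all 4-element sets is 2·4 − 1 = 7 (so min K = 7/4), attained only by arithmetic progressions.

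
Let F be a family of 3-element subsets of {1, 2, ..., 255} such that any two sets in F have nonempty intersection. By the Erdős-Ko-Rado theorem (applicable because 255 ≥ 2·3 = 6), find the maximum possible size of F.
max |F| = C(254, 2) = 32131

The Erdős-Ko-Rado theorem states: for n ≥ 2k, an intersecting family of k-subsets of an n-element set has size at most C(n − 1, k − 1), with equality for 'star' families {A ⊆ [n] : |A| = k, i ∈ A} (fix an element i). For n = 255, k = 3: C(254, 2) = 32131.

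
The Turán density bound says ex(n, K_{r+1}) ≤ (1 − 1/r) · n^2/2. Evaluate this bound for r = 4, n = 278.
Turán density bound = (3/4) · 278^2/2 = 57963/2 ≈ 28981.5

Turán's theorem: ex(n, K_{r+1}) is achieved by the complete r-partite Turán graph T(n, r) with parts as balanced as possible, and is at most (1 − 1/r) · n^2/2. For r = 4, n = 278: the density bound is (3/4) · 77284/2 = 57963/2 ≈ 28981.5. The integer-valued extremum is e(T(278, 4)) = 28981, which is strictly less than the density bound 57963/2 since 4 ∤ 278 (the parts of T(278, 4) cannot all be equal).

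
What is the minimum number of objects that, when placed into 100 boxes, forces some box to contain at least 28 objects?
n = (28 − 1)·100 + 1 = 2701

By the generalised pigeonhole principle, to guarantee some box contains ≥ r objects we need more than (r − 1) · k objects total. Threshold: n = (r − 1) · k + 1. With r = 28 and k = 100: n = 27 · 100 + 1 = 2700 + 1 = 2701. For n = 2700 = 27 · 100, we can put exactly 27 objects in every box, avoiding 28 in any single one — so 2701 is tight.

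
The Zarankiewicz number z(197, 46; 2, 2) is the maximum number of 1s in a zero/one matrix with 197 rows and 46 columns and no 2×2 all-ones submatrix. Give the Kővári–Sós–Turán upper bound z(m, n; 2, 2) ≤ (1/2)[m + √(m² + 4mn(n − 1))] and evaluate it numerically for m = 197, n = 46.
z(197, 46; 2, 2) ≤ (1/2)[197 + √(197² + 4·197·46·45)] = (1/2)[197 + √1669969] = 744.6364

Kővári–Sós–Turán: let r_1, ..., r_197 be the row sums and z = Σ r_i the total number of 1s. Each pair of columns can share at most one row with both entries 1 (else a 2×2 all-ones block appears), so Σ_i C(r_i, 2) ≤ C(46, 2) = 1035. By convexity Σ_i C(r_i, 2) ≥ 197·C(z/197, 2) = z(z − 197)/(2·197), giving z² − 197z − 197·46·45 ≤ 0 and hence z ≤ (1/2)[197 + √(38809 + 4·407790)] = (1/2)[197 + √1669969] ≈ (1/2)(197 + 1292.2728) = 744.6364.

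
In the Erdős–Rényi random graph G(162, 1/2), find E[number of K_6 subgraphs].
E[# K_6] = C(162, 6) · (1/2)^C(6, 2) = 22860316584 / 2^15 = 2857539573/4096 ≈ 697641.497314

For each 6-subset S of vertices (there are C(162, 6) = 22860316584 such S), let X_S = 1 if S induces a K_6 (all C(6, 2) = 15 edges present). Then P(X_S = 1) = (1/2)^15 = 1/32768. By linearity of expectation, E[# K_6] = C(162, 6) · (1/2)^15 = 22860316584 / 32768 = 2857539573/4096 ≈ 697641.497314.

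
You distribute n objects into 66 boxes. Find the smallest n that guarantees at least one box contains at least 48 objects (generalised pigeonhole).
n = (48 − 1)·66 + 1 = 3103

By the generalised pigeonhole principle, to guarantee some box contains ≥ r objects we need more than (r − 1) · k objects total. Threshold: n = (r − 1) · k + 1. With r = 48 and k = 66: n = 47 · 66 + 1 = 3102 + 1 = 3103. For n = 3102 = 47 · 66, we can put exactly 47 objects in every box, avoiding 48 in any single one — so 3103 is tight.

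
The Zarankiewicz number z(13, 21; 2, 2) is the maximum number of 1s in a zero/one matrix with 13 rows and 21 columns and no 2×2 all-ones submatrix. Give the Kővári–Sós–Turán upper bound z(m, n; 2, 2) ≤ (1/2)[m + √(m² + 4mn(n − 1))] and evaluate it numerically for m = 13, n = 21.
z(13, 21; 2, 2) ≤ (1/2)[13 + √(13² + 4·13·21·20)] = (1/2)[13 + √22009] = 80.6772

Kővári–Sós–Turán: let r_1, ..., r_13 be the row sums and z = Σ r_i the total number of 1s. Each pair of columns can share at most one row with both entries 1 (else a 2×2 all-ones block appears), so Σ_i C(r_i, 2) ≤ C(21, 2) = 210. By convexity Σ_i C(r_i, 2) ≥ 13·C(z/13, 2) = z(z − 13)/(2·13), giving z² − 13z − 13·21·20 ≤ 0 and hence z ≤ (1/2)[13 + √(169 + 4·5460)] = (1/2)[13 + √22009] ≈ (1/2)(13 + 148.3543) = 80.6772.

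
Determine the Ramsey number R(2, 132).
R(2, 132) = 132

R(2, k) = k for all k ≥ 2: in a 2-colouring of K_k, either some edge is red (a red K_2) or all edges are blue (a blue K_k). And K_{131} coloured all-blue has no blue K_132, so R(2, 132) > 131. Hence R(2, 132) = 132.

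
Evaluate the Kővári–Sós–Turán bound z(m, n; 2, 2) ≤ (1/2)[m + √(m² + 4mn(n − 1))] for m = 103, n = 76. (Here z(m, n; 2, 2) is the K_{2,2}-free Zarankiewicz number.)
z(103, 76; 2, 2) ≤ (1/2)[103 + √(103² + 4·103·76·75)] = (1/2)[103 + √2359009] = 819.4533

Kővári–Sós–Turán: let r_1, ..., r_103 be the row sums and z = Σ r_i the total number of 1s. Each pair of columns can share at most one row with both entries 1 (else a 2×2 all-ones block appears), so Σ_i C(r_i, 2) ≤ C(76, 2) = 2850. By convexity Σ_i C(r_i, 2) ≥ 103·C(z/103, 2) = z(z − 103)/(2·103), giving z² − 103z − 103·76·75 ≤ 0 and hence z ≤ (1/2)[103 + √(10609 + 4·587100)] = (1/2)[103 + √2359009] ≈ (1/2)(103 + 1535.9066) = 819.4533.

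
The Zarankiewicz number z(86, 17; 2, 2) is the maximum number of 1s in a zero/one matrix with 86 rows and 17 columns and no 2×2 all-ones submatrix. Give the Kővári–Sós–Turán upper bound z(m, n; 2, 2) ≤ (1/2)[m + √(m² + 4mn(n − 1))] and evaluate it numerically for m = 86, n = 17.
z(86, 17; 2, 2) ≤ (1/2)[86 + √(86² + 4·86·17·16)] = (1/2)[86 + √100964] = 201.8742

Kővári–Sós–Turán: let r_1, ..., r_86 be the row sums and z = Σ r_i the total number of 1s. Each pair of columns can share at most one row with both entries 1 (else a 2×2 all-ones block appears), so Σ_i C(r_i, 2) ≤ C(17, 2) = 136. By convexity Σ_i C(r_i, 2) ≥ 86·C(z/86, 2) = z(z − 86)/(2·86), giving z² − 86z − 86·17·16 ≤ 0 and hence z ≤ (1/2)[86 + √(7396 + 4·23392)] = (1/2)[86 + √100964] ≈ (1/2)(86 + 317.7483) = 201.8742.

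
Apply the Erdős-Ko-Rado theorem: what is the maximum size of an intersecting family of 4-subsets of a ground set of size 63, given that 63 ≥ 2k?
max |F| = C(62, 3) = 37820

The Erdős-Ko-Rado theorem states: for n ≥ 2k, an intersecting family of k-subsets of an n-element set has size at most C(n − 1, k − 1), with equality for 'star' families {A ⊆ [n] : |A| = k, i ∈ A} (fix an element i). For n = 63, k = 4: C(62, 3) = 37820.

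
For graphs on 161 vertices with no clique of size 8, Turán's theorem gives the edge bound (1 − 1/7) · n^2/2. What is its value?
Turán density bound = (6/7) · 161^2/2 = 11109

Turán's theorem: ex(n, K_{r+1}) is achieved by the complete r-partite Turán graph T(n, r) with parts as balanced as possible, and is at most (1 − 1/r) · n^2/2. For r = 7, n = 161: the density bound is (6/7) · 25921/2 = 11109. Since 7 ∣ 161, the Turán graph T(161, 7) has parts of equal size 23, and its edge count e(T(161, 7)) = 11109 attains the density bound exactly.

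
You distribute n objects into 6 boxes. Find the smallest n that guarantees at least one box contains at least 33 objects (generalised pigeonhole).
n = (33 − 1)·6 + 1 = 193

By the generalised pigeonhole principle, to guarantee some box contains ≥ r objects we need more than (r − 1) · k objects total. Threshold: n = (r − 1) · k + 1. With r = 33 and k = 6: n = 32 · 6 + 1 = 192 + 1 = 193. For n = 192 = 32 · 6, we can put exactly 32 objects in every box, avoiding 33 in any single one — so 193 is tight.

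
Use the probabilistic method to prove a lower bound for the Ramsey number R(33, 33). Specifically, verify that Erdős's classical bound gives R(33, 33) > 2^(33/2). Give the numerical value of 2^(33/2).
2^(33/2) = 92681.9; so R(33, 33) > 92681.9

Colour each edge of K_n uniformly at random with red/blue. The expected number of monochromatic K_33 is C(n, 33) · 2 · 2^(−C(33,2)). If C(n, 33) · 2^(1 − C(33,2)) < 1, then with positive probability no monochromatic K_33 exists, so R(33, 33) > n. The standard estimate C(n, 33) ≤ n^33/33! shows this inequality holds whenever n ≤ 2^(33/2) (since 33! · 2^(C(33,2) − 1) > 2^(33^2/2) ≥ n^33). Hence R(33, 33) > 2^(33/2) = 92681.9.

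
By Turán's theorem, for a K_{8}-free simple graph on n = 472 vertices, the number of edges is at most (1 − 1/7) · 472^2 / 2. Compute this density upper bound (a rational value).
Turán density bound = (6/7) · 472^2/2 = 668352/7 ≈ 95478.8571

Turán's theorem: ex(n, K_{r+1}) is achieved by the complete r-partite Turán graph T(n, r) with parts as balanced as possible, and is at most (1 − 1/r) · n^2/2. For r = 7, n = 472: the density bound is (6/7) · 222784/2 = 668352/7 ≈ 95478.8571. The integer-valued extremum is e(T(472, 7)) = 95478, which is strictly less than the density bound 668352/7 since 7 ∤ 472 (the parts of T(472, 7) cannot all be equal).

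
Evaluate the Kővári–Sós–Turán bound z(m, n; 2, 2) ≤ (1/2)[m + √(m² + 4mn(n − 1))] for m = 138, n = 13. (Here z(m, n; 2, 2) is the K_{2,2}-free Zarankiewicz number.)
z(138, 13; 2, 2) ≤ (1/2)[138 + √(138² + 4·138·13·12)] = (1/2)[138 + √105156] = 231.1388

Kővári–Sós–Turán: let r_1, ..., r_138 be the row sums and z = Σ r_i the total number of 1s. Each pair of columns can share at most one row with both entries 1 (else a 2×2 all-ones block appears), so Σ_i C(r_i, 2) ≤ C(13, 2) = 78. By convexity Σ_i C(r_i, 2) ≥ 138·C(z/138, 2) = z(z − 138)/(2·138), giving z² − 138z − 138·13·12 ≤ 0 and hence z ≤ (1/2)[138 + √(19044 + 4·21528)] = (1/2)[138 + √105156] ≈ (1/2)(138 + 324.2777) = 231.1388.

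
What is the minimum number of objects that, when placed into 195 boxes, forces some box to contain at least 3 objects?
n = (3 − 1)·195 + 1 = 391

By the generalised pigeonhole principle, to guarantee some box contains ≥ r objects we need more than (r − 1) · k objects total. Threshold: n = (r − 1) · k + 1. With r = 3 and k = 195: n = 2 · 195 + 1 = 390 + 1 = 391. For n = 390 = 2 · 195, we can put exactly 2 objects in every box, avoiding 3 in any single one — so 391 is tight.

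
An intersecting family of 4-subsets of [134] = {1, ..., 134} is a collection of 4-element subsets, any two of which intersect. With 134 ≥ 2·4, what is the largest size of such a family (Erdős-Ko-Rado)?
max |F| = C(133, 3) = 383306

Erdős-Ko-Rado (1961): when n ≥ 2k, max |F| = C(n−1, k−1). The bound is attained by the star {A : i ∈ A} for any fixed i ∈ [n]. Here C(134−1, 4−1) = C(133, 3) = 383306.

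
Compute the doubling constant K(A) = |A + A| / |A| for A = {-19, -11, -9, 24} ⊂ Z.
K = |A + A| / |A| = 10/4 = 5/2

Enumerate A + A = {a + b : a, b ∈ A}. With |A| = 4, there are |A|^2 = 16 ordered sum pairs; collecting distinct values, A + A = {-38, -30, -28, -22, -20, -18, 5, 13, 15, 48}, so |A + A| = 10. Thus K = 10/4 = 5/2. For comparison, the minimum possible |A + A| over all 4-element sets is 2·4 − 1 = 7 (so min K = 7/4), attained only by arithmetic progressions.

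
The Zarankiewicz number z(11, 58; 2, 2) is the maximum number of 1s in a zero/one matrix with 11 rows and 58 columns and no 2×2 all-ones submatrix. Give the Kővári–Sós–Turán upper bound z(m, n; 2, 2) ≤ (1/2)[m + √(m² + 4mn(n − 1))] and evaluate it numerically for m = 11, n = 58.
z(11, 58; 2, 2) ≤ (1/2)[11 + √(11² + 4·11·58·57)] = (1/2)[11 + √145585] = 196.278

Kővári–Sós–Turán: let r_1, ..., r_11 be the row sums and z = Σ r_i the total number of 1s. Each pair of columns can share at most one row with both entries 1 (else a 2×2 all-ones block appears), so Σ_i C(r_i, 2) ≤ C(58, 2) = 1653. By convexity Σ_i C(r_i, 2) ≥ 11·C(z/11, 2) = z(z − 11)/(2·11), giving z² − 11z − 11·58·57 ≤ 0 and hence z ≤ (1/2)[11 + √(121 + 4·36366)] = (1/2)[11 + √145585] ≈ (1/2)(11 + 381.556) = 196.278.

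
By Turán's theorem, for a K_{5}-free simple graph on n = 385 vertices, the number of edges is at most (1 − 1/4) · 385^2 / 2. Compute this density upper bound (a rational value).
Turán density bound = (3/4) · 385^2/2 = 444675/8 ≈ 55584.375

Turán's theorem: ex(n, K_{r+1}) is achieved by the complete r-partite Turán graph T(n, r) with parts as balanced as possible, and is at most (1 − 1/r) · n^2/2. For r = 4, n = 385: the density bound is (3/4) · 148225/2 = 444675/8 ≈ 55584.375. The integer-valued extremum is e(T(385, 4)) = 55584, which is strictly less than the density bound 444675/8 since 4 ∤ 385 (the parts of T(385, 4) cannot all be equal).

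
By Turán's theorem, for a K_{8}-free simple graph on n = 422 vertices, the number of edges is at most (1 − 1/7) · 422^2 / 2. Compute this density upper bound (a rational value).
Turán density bound = (6/7) · 422^2/2 = 534252/7 ≈ 76321.7143

Turán's theorem: ex(n, K_{r+1}) is achieved by the complete r-partite Turán graph T(n, r) with parts as balanced as possible, and is at most (1 − 1/r) · n^2/2. For r = 7, n = 422: the density bound is (6/7) · 178084/2 = 534252/7 ≈ 76321.7143. The integer-valued extremum is e(T(422, 7)) = 76321, which is strictly less than the density bound 534252/7 since 7 ∤ 422 (the parts of T(422, 7) cannot all be equal).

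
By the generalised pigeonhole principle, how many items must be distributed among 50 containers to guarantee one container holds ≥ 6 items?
n = (6 − 1)·50 + 1 = 251

By the generalised pigeonhole principle, to guarantee some box contains ≥ r objects we need more than (r − 1) · k objects total. Threshold: n = (r − 1) · k + 1. With r = 6 and k = 50: n = 5 · 50 + 1 = 250 + 1 = 251. For n = 250 = 5 · 50, we can put exactly 5 objects in every box, avoiding 6 in any single one — so 251 is tight.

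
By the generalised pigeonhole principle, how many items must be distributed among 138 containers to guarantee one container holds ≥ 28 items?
n = (28 − 1)·138 + 1 = 3727

By the generalised pigeonhole principle, to guarantee some box contains ≥ r objects we need more than (r − 1) · k objects total. Threshold: n = (r − 1) · k + 1. With r = 28 and k = 138: n = 27 · 138 + 1 = 3726 + 1 = 3727. For n = 3726 = 27 · 138, we can put exactly 27 objects in every box, avoiding 28 in any single one — so 3727 is tight.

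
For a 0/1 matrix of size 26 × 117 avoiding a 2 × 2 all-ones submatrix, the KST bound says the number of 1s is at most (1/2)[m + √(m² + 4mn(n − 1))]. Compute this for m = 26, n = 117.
z(26, 117; 2, 2) ≤ (1/2)[26 + √(26² + 4·26·117·116)] = (1/2)[26 + √1412164] = 607.1725

Kővári–Sós–Turán: let r_1, ..., r_26 be the row sums and z = Σ r_i the total number of 1s. Each pair of columns can share at most one row with both entries 1 (else a 2×2 all-ones block appears), so Σ_i C(r_i, 2) ≤ C(117, 2) = 6786. By convexity Σ_i C(r_i, 2) ≥ 26·C(z/26, 2) = z(z − 26)/(2·26), giving z² − 26z − 26·117·116 ≤ 0 and hence z ≤ (1/2)[26 + √(676 + 4·352872)] = (1/2)[26 + √1412164] ≈ (1/2)(26 + 1188.3451) = 607.1725.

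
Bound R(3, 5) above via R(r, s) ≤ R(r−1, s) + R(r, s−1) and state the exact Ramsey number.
R(3, 5) ≤ R(2, 5) + R(3, 4) = 5 + 9 = 14; exact value R(3, 5) = 14.

The Erdős–Szekeres recurrence R(r, s) ≤ R(r−1, s) + R(r, s−1) applied to (r, s) = (3, 5) gives
  R(3, 5) ≤ R(2, 5) + R(3, 4) = 5 + 9 = 14.
(Recall R(2, k) = k and R is symmetric.) Here the recurrence bound is tight: a matching lower-bound construction on K_{13} shows R(3, 5) > 13, so R(3, 5) = 14 exactly.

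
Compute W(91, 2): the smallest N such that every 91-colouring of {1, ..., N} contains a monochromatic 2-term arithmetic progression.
W(91, 2) = 91 + 1 = 92

A 2-term AP is any pair of integers, so a monochromatic 2-AP exists iff some colour is used at least twice. With 91 colours, the colouring i ↦ i on {1, ..., 91} uses each colour once, avoiding any monochromatic pair, so W(91, 2) > 91. For {1, ..., 92}, pigeonhole forces two integers of the same colour, which form a monochromatic 2-AP. Hence W(91, 2) = 92.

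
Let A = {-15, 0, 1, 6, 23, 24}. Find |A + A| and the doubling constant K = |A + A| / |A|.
K = |A + A| / |A| = 20/6 = 10/3

Enumerate A + A = {a + b : a, b ∈ A}. With |A| = 6, there are |A|^2 = 36 ordered sum pairs; collecting distinct values, A + A = {-30, -15, -14, -9, 0, 1, 2, 6, 7, 8, 9, 12, 23, 24, 25, 29, 30, 46, 47, 48}, so |A + A| = 20. Thus K = 20/6 = 10/3. For comparison, the minimum possible |A + A| over all 6-element sets is 2·6 − 1 = 11 (so min K = 11/6), attained only by arithmetic progressions.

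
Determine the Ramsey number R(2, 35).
R(2, 35) = 35

R(2, k) = k for all k ≥ 2: in a 2-colouring of K_k, either some edge is red (a red K_2) or all edges are blue (a blue K_k). And K_{34} coloured all-blue has no blue K_35, so R(2, 35) > 34. Hence R(2, 35) = 35.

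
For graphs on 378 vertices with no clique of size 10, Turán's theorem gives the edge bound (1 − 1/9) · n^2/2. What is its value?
Turán density bound = (8/9) · 378^2/2 = 63504

Turán's theorem: ex(n, K_{r+1}) is achieved by the complete r-partite Turán graph T(n, r) with parts as balanced as possible, and is at most (1 − 1/r) · n^2/2. For r = 9, n = 378: the density bound is (8/9) · 142884/2 = 63504. Since 9 ∣ 378, the Turán graph T(378, 9) has parts of equal size 42, and its edge count e(T(378, 9)) = 63504 attains the density bound exactly.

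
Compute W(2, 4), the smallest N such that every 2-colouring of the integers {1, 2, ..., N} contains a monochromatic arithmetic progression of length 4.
W(2, 4) = 35

This is a classical value, W(2, 4) = 35, established by combining an explicit 2-colouring of {1, ..., 34} with no monochromatic 4-AP (giving the lower bound W(2, 4) > 34) and a finite case analysis / exhaustive computer search showing every 2-colouring of {1, ..., 35} has such an AP.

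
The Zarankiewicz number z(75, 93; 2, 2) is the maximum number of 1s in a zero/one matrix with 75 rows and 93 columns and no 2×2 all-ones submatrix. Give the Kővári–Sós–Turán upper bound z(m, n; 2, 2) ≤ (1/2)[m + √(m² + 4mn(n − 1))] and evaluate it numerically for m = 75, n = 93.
z(75, 93; 2, 2) ≤ (1/2)[75 + √(75² + 4·75·93·92)] = (1/2)[75 + √2572425] = 839.4391

Kővári–Sós–Turán: let r_1, ..., r_75 be the row sums and z = Σ r_i the total number of 1s. Each pair of columns can share at most one row with both entries 1 (else a 2×2 all-ones block appears), so Σ_i C(r_i, 2) ≤ C(93, 2) = 4278. By convexity Σ_i C(r_i, 2) ≥ 75·C(z/75, 2) = z(z − 75)/(2·75), giving z² − 75z − 75·93·92 ≤ 0 and hence z ≤ (1/2)[75 + √(5625 + 4·641700)] = (1/2)[75 + √2572425] ≈ (1/2)(75 + 1603.8781) = 839.4391.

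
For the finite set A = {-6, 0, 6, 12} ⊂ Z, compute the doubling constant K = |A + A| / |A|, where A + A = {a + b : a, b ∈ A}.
K = |A + A| / |A| = 7/4

Enumerate A + A = {a + b : a, b ∈ A}. With |A| = 4, there are |A|^2 = 16 ordered sum pairs; collecting distinct values, A + A = {-12, -6, 0, 6, 12, 18, 24}, so |A + A| = 7. Thus K = 7/4. Here |A + A| = 2|A| − 1 = 7, the minimum possible — so K = 7/4 is minimal, which holds iff A is an arithmetic progression.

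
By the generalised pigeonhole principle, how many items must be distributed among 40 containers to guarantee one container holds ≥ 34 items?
n = (34 − 1)·40 + 1 = 1321

By the generalised pigeonhole principle, to guarantee some box contains ≥ r objects we need more than (r − 1) · k objects total. Threshold: n = (r − 1) · k + 1. With r = 34 and k = 40: n = 33 · 40 + 1 = 1320 + 1 = 1321. For n = 1320 = 33 · 40, we can put exactly 33 objects in every box, avoiding 34 in any single one — so 1321 is tight.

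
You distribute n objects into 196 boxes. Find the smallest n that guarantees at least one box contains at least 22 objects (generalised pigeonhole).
n = (22 − 1)·196 + 1 = 4117

By the generalised pigeonhole principle, to guarantee some box contains ≥ r objects we need more than (r − 1) · k objects total. Threshold: n = (r − 1) · k + 1. With r = 22 and k = 196: n = 21 · 196 + 1 = 4116 + 1 = 4117. For n = 4116 = 21 · 196, we can put exactly 21 objects in every box, avoiding 22 in any single one — so 4117 is tight.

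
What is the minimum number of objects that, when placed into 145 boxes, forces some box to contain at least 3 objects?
n = (3 − 1)·145 + 1 = 291

By the generalised pigeonhole principle, to guarantee some box contains ≥ r objects we need more than (r − 1) · k objects total. Threshold: n = (r − 1) · k + 1. With r = 3 and k = 145: n = 2 · 145 + 1 = 290 + 1 = 291. For n = 290 = 2 · 145, we can put exactly 2 objects in every box, avoiding 3 in any single one — so 291 is tight.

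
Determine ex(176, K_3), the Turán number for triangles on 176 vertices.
ex(176, K_3) = ⌊176^2/4⌋ = 7744

Mantel (1907): a triangle-free graph on n vertices has at most ⌊n^2/4⌋ edges, with equality for the complete bipartite graph K_{⌊n/2⌋, ⌈n/2⌉}. For n = 176: ⌊176^2/4⌋ = ⌊30976/4⌋ = 7744. The extremal graph is K_{88, 88}, which has 88·88 = 7744 edges.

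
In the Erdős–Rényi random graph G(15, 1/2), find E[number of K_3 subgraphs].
E[# K_3] = C(15, 3) · (1/2)^C(3, 2) = 455 / 2^3 = 56.875

For each 3-subset S of vertices (there are C(15, 3) = 455 such S), let X_S = 1 if S induces a K_3 (all C(3, 2) = 3 edges present). Then P(X_S = 1) = (1/2)^3 = 1/8. By linearity of expectation, E[# K_3] = C(15, 3) · (1/2)^3 = 455 / 8 = 56.875.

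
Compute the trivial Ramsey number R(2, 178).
R(2, 178) = 178

R(2, k) = k for all k ≥ 2: in a 2-colouring of K_k, either some edge is red (a red K_2) or all edges are blue (a blue K_k). And K_{177} coloured all-blue has no blue K_178, so R(2, 178) > 177. Hence R(2, 178) = 178.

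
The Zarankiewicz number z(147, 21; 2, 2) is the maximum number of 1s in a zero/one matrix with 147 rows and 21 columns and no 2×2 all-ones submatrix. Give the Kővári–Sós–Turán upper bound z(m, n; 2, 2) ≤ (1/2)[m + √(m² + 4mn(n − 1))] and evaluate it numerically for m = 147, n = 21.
z(147, 21; 2, 2) ≤ (1/2)[147 + √(147² + 4·147·21·20)] = (1/2)[147 + √268569] = 332.6182

Kővári–Sós–Turán: let r_1, ..., r_147 be the row sums and z = Σ r_i the total number of 1s. Each pair of columns can share at most one row with both entries 1 (else a 2×2 all-ones block appears), so Σ_i C(r_i, 2) ≤ C(21, 2) = 210. By convexity Σ_i C(r_i, 2) ≥ 147·C(z/147, 2) = z(z − 147)/(2·147), giving z² − 147z − 147·21·20 ≤ 0 and hence z ≤ (1/2)[147 + √(21609 + 4·61740)] = (1/2)[147 + √268569] ≈ (1/2)(147 + 518.2364) = 332.6182.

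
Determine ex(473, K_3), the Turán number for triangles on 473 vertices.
ex(473, K_3) = ⌊473^2/4⌋ = 55932

Mantel (1907): a triangle-free graph on n vertices has at most ⌊n^2/4⌋ edges, with equality for the complete bipartite graph K_{⌊n/2⌋, ⌈n/2⌉}. For n = 473: ⌊473^2/4⌋ = ⌊223729/4⌋ = 55932. The extremal graph is K_{236, 237}, which has 236·237 = 55932 edges.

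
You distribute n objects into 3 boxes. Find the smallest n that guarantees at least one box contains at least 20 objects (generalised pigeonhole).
n = (20 − 1)·3 + 1 = 58

By the generalised pigeonhole principle, to guarantee some box contains ≥ r objects we need more than (r − 1) · k objects total. Threshold: n = (r − 1) · k + 1. With r = 20 and k = 3: n = 19 · 3 + 1 = 57 + 1 = 58. For n = 57 = 19 · 3, we can put exactly 19 objects in every box, avoiding 20 in any single one — so 58 is tight.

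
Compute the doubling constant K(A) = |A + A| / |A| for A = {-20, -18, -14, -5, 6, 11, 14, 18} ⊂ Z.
K = |A + A| / |A| = 35/8

Enumerate A + A = {a + b : a, b ∈ A}. With |A| = 8, there are |A|^2 = 64 ordered sum pairs; collecting distinct values, A + A = {-40, -38, -36, -34, -32, -28, -25, -23, -19, -14, -12, -10, -9, -8, -7, -6, -4, -3, -2, 0, 1, 4, 6, 9, 12, 13, 17, 20, 22, 24, 25, 28, 29, 32, 36}, so |A + A| = 35. Thus K = 35/8. For comparison, the minimum possible |A + A| over all 8-element sets is 2·8 − 1 = 15 (so min K = 15/8), attained only by arithmetic progressions.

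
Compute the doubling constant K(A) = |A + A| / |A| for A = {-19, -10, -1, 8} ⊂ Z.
K = |A + A| / |A| = 7/4

Enumerate A + A = {a + b : a, b ∈ A}. With |A| = 4, there are |A|^2 = 16 ordered sum pairs; collecting distinct values, A + A = {-38, -29, -20, -11, -2, 7, 16}, so |A + A| = 7. Thus K = 7/4. Here |A + A| = 2|A| − 1 = 7, the minimum possible — so K = 7/4 is minimal, which holds iff A is an arithmetic progression.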